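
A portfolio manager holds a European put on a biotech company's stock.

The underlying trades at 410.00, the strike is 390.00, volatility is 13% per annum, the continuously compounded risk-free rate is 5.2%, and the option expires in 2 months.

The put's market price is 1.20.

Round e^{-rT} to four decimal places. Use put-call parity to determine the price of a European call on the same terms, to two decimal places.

24.55

e^(−rT) = e^(−0.052·0.1667) = 0.9914
Put-call parity: C − P = S − K·e^(−rT) = 410 − 390·0.9914 = 410 − 386.6460 = 23.3540
C = P + (C − P) = 1.20 + (23.3540) = 24.5540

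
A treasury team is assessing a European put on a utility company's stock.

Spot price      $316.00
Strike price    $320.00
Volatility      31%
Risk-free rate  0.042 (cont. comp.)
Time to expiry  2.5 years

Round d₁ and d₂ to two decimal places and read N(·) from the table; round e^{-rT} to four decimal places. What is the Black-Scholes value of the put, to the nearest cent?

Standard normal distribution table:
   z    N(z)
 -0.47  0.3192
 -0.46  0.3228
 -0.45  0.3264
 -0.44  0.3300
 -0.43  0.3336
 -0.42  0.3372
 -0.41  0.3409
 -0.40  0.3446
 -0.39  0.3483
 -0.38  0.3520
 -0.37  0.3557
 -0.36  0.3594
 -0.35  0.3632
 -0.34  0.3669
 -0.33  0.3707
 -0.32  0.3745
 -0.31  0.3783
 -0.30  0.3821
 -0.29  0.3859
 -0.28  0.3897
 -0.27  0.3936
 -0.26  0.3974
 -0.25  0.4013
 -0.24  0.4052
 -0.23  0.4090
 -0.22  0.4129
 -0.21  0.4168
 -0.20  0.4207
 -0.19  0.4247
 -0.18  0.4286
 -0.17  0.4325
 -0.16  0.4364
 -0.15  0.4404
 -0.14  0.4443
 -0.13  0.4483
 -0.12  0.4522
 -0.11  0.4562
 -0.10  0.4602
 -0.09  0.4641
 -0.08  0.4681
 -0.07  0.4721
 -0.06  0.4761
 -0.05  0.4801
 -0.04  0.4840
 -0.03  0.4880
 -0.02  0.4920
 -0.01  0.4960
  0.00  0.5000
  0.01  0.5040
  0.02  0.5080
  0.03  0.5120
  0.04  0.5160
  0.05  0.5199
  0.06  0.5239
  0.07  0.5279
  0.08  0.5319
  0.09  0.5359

$45.52

T = 2.5;  σ√T = 0.4902
ln(S/K) + (r + σ²/2)T = ln(316/320) + (0.042 + 0.31²/2)·2.5 = -0.0126 + 0.2251 = 0.2125
d₁ = 0.2125 / 0.4902 = 0.4336 ≈ 0.43
d₂ = d₁ − σ√T = 0.4336 − 0.4902 = -0.0565 ≈ -0.06
exp(−rT) = exp(−0.042·2.5) = 0.9003
P = 320·0.9003·N(0.06) − 316·N(-0.43) = 320·0.9003·0.5239 − 316·0.3336 = 150.9335 − 105.4176 = 45.5159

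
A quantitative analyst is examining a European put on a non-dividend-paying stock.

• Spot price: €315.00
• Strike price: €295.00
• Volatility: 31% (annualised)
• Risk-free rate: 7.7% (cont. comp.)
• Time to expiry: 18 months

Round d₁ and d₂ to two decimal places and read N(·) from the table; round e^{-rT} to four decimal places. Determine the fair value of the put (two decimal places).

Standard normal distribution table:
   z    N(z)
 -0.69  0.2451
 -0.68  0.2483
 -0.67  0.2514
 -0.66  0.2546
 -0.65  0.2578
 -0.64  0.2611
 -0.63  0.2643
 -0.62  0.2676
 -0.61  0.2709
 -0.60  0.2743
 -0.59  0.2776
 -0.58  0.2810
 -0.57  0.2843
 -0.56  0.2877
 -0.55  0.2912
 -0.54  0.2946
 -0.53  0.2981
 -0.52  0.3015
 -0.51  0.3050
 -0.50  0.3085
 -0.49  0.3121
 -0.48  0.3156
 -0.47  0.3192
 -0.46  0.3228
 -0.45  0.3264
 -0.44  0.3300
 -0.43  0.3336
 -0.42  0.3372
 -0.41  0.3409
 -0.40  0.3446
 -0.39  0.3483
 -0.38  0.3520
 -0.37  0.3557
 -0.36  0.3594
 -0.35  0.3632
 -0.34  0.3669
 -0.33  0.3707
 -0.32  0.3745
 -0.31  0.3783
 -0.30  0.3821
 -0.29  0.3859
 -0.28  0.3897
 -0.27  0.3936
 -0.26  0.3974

€22.23

T = 1.5;  σ√T = 0.3797
d₁ = [ln(315/295) + (0.077 + ½·0.31²)·1.5] / (σ√T) = (0.0656 + 0.1876) / 0.3797 = 0.6668 ⇒ 0.67
d₂ = 0.6668 − 0.3797 = 0.2871 ⇒ 0.29
e^(−rT) = e^(−0.077·1.5) = 0.8909
N(−d₂) = N(-0.29) = 0.3859;  N(−d₁) = N(-0.67) = 0.2514
P = 295·0.8909·0.3859 − 315·0.2514 = 101.4205 − 79.1910 = 22.2295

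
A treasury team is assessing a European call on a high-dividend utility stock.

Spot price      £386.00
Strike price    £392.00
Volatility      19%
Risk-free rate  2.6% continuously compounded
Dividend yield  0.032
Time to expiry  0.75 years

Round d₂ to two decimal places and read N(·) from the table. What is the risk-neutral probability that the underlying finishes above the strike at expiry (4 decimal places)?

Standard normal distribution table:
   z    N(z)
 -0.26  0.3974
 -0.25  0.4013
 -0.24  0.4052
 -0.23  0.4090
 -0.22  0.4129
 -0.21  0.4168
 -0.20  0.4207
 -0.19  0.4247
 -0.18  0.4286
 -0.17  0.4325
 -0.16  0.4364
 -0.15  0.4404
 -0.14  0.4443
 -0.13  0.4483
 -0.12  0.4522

T = 0.75;  σ√T = 0.1645
d₁ = [ln(386/392) + (0.026 − 0.032 + 0.19²/2)·0.75] / 0.1645 = [-0.0154 + 0.0090] / 0.1645 = -0.0388 ≈ -0.04
d₂ = d₁ − σ√T = -0.0388 − 0.1645 = -0.2034 ≈ -0.20
Pr(exercise) under Q = N(d₂) = 0.4207

0.4207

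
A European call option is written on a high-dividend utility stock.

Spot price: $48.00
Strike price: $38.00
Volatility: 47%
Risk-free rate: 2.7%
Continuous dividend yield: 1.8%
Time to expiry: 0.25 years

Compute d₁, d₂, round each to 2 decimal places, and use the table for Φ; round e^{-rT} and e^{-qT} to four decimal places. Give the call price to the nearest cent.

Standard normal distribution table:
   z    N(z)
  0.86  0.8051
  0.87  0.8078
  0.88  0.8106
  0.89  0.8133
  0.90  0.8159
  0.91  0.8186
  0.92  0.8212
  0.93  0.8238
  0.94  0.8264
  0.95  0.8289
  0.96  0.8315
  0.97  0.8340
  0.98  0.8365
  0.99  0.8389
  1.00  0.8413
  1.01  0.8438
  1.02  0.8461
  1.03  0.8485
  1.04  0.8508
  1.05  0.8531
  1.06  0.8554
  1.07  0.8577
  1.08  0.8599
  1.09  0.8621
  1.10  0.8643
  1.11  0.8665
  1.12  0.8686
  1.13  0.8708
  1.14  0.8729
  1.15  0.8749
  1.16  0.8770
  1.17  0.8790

$10.81

σ√T = 0.47·√0.25 = 0.2350
d₁ = [ln(48/38) + (0.027 − 0.018 + 0.47²/2)·0.25] / 0.2350 = [0.2336 + 0.0299] / 0.2350 = 1.1212 ≈ 1.12
d₂ = d₁ − σ√T = 1.1212 − 0.2350 = 0.8862 ≈ 0.89
exp(−qT) = exp(−0.018·0.25) = 0.9955;  exp(−rT) = exp(−0.027·0.25) = 0.9933
N(d₁) = N(1.12) = 0.8686;  N(d₂) = N(0.89) = 0.8133
C = 48·0.9955·0.8686 − 38·0.9933·0.8133 = 41.5052 − 30.6983 = 10.8068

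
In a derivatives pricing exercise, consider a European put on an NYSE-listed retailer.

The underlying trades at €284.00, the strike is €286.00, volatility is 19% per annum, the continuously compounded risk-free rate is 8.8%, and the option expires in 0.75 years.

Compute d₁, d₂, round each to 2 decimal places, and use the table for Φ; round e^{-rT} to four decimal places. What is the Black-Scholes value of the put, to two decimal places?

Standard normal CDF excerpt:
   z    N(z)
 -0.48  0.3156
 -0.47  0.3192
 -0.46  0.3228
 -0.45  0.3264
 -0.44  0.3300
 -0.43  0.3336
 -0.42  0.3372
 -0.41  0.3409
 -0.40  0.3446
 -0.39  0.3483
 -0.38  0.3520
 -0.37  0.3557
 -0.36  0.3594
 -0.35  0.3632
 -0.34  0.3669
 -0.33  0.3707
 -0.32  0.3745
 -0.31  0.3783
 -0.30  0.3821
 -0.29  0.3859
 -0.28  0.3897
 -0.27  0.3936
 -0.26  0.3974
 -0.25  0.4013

σ√T = 0.19·√0.75 = 0.1645
d₁ = [ln(284/286) + (0.088 + 0.19²/2)·0.75] / 0.1645 = [-0.0070 + 0.0795] / 0.1645 = 0.4407 which rounds to 0.44
d₂ = d₁ − σ√T = 0.4407 − 0.1645 = 0.2762 which rounds to 0.28
exp(−rT) = exp(−0.088·0.75) = 0.9361
N(−d₂) = N(-0.28) = 0.3897;  N(−d₁) = N(-0.44) = 0.3300
P = 286·0.9361·0.3897 − 284·0.3300 = 104.3323 − 93.7200 = 10.6123

€10.61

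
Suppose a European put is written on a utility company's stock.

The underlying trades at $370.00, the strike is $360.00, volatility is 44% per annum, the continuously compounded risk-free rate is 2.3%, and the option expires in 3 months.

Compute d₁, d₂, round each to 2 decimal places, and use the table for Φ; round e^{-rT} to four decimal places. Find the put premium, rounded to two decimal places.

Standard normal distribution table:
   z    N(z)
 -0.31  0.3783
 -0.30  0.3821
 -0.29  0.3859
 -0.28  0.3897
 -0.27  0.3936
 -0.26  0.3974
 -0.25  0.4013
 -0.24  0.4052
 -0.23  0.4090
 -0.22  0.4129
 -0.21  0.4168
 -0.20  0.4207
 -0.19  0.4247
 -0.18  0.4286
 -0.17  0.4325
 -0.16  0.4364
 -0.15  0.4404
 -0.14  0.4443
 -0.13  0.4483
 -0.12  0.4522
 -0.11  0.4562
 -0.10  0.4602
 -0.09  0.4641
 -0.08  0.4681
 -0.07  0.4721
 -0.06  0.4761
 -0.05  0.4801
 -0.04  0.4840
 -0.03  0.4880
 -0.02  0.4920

$26.21

σ√T = 0.44·√0.25 = 0.2200
d₁ = [ln(370/360) + (0.023 + 0.44²/2)·0.25] / 0.2200 = [0.0274 + 0.0299] / 0.2200 = 0.2607 ≈ 0.26
d₂ = d₁ − σ√T = 0.2607 − 0.2200 = 0.0407 ≈ 0.04
exp(−rT) = exp(−0.023·0.25) = 0.9943
P = 360·0.9943·N(-0.04) − 370·N(-0.26) = 360·0.9943·0.4840 − 370·0.3974 = 173.2468 − 147.0380 = 26.2088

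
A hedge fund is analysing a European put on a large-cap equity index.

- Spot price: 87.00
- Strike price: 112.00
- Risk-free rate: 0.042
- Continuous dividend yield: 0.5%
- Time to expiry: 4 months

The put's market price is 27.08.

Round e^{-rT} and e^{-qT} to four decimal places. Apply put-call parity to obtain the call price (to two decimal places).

3.49

exp(−qT) = exp(−0.005·0.3333) = 0.9983;  exp(−rT) = exp(−0.042·0.3333) = 0.9861
Put-call parity: C − P = S·e^(−qT) − K·e^(−rT) = 87·0.9983 − 112·0.9861 = 86.8521 − 110.4432 = -23.5911
C = P + (C − P) = 27.08 + (-23.5911) = 3.4889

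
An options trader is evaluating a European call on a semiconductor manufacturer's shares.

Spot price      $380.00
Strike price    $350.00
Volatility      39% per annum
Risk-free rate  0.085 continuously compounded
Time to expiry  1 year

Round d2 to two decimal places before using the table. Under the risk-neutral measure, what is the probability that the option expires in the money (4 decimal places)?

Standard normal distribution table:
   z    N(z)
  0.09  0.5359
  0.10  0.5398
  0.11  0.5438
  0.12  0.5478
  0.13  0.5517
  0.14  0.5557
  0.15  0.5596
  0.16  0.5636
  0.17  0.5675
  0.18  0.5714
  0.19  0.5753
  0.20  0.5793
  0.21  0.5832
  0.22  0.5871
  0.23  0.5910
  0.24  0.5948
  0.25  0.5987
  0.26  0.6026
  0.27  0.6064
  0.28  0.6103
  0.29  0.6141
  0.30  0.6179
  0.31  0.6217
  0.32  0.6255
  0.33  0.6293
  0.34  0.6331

0.5910

σ√T = 0.39·√1 = 0.3900
ln(S/K) + (r + σ²/2)T = ln(380/350) + (0.085 + 0.39²/2)·1 = 0.0822 + 0.1611 = 0.2433
d₁ = 0.2433 / 0.3900 = 0.6238 ≈ 0.62
d₂ = d₁ − σ√T = 0.6238 − 0.3900 = 0.2338 ≈ 0.23
Risk-neutral Pr[S_T > K] = N(d₂) = N(0.23) = 0.5910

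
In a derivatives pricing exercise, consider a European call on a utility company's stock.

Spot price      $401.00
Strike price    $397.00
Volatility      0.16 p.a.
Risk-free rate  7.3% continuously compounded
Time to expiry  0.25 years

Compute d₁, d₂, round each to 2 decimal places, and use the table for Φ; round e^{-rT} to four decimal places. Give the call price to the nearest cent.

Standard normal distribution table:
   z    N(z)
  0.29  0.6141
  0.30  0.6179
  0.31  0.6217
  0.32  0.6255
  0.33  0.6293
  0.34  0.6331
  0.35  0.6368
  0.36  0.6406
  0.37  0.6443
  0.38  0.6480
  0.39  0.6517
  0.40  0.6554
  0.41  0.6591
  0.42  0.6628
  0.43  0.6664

$18.98

σ√T = 0.16 × 0.5000 = 0.0800
ln(S/K) + (r + σ²/2)T = ln(401/397) + (0.073 + 0.16²/2)·0.25 = 0.0100 + 0.0215 = 0.0315
d₁ = 0.0315 / 0.0800 = 0.3934 ≈ 0.39
d₂ = d₁ − σ√T = 0.3934 − 0.0800 = 0.3134 ≈ 0.31
e^(−rT) = e^(−0.073·0.25) = 0.9819
N(d₁) = N(0.39) = 0.6517;  N(d₂) = N(0.31) = 0.6217
C = 401·0.6517 − 397·0.9819·0.6217 = 261.3317 − 242.3476 = 18.9841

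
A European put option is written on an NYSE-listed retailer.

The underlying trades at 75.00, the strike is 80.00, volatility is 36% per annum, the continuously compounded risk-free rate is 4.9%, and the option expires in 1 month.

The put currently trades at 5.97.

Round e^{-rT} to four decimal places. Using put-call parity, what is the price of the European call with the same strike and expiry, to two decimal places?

exp(−rT) = exp(−0.049·0.08333) = 0.9959
Put-call parity: C − P = S − K·e^(−rT) = 75 − 80·0.9959 = 75 − 79.6720 = -4.6720
C = P + (C − P) = 5.97 + (-4.6720) = 1.2980

1.30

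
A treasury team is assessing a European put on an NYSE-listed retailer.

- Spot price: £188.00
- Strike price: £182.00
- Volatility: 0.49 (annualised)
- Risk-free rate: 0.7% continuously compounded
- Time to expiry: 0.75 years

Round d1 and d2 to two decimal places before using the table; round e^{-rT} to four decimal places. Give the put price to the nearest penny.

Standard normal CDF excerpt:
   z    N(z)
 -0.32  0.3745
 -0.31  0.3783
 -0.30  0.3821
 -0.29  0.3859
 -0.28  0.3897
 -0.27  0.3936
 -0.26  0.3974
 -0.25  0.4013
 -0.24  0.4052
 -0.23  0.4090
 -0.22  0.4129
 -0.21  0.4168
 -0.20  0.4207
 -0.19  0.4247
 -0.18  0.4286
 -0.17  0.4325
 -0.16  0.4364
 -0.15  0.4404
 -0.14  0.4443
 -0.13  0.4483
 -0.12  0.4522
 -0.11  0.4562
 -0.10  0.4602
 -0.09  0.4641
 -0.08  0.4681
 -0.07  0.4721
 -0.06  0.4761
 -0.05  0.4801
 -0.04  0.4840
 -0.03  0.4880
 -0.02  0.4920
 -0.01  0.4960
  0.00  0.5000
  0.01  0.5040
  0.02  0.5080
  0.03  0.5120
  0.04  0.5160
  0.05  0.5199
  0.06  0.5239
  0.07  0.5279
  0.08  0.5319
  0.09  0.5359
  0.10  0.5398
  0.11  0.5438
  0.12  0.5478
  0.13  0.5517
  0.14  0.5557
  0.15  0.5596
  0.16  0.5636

T = 0.75;  σ√T = 0.4244
d₁ = [ln(188/182) + (0.007 + 0.49²/2)·0.75] / 0.4244 = [0.0324 + 0.0953] / 0.4244 = 0.3010 ≈ 0.30
d₂ = d₁ − σ√T = 0.3010 − 0.4244 = -0.1234 ≈ -0.12
e^(−rT) = e^(−0.007·0.75) = 0.9948
N(−d₂) = N(0.12) = 0.5478;  N(−d₁) = N(-0.30) = 0.3821
P = 182·0.9948·0.5478 − 188·0.3821 = 99.1812 − 71.8348 = 27.3464

£27.35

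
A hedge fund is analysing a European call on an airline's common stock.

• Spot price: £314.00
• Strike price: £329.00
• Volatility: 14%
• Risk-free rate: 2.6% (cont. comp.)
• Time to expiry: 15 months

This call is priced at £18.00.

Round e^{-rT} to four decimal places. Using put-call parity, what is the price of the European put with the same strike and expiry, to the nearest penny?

exp(−rT) = exp(−0.026·1.25) = 0.9680
Put-call parity: C − P = S − K·e^(−rT) = 314 − 329·0.9680 = 314 − 318.4720 = -4.4720
P = C − (C − P) = 18.00 − (-4.4720) = 22.4720

£22.47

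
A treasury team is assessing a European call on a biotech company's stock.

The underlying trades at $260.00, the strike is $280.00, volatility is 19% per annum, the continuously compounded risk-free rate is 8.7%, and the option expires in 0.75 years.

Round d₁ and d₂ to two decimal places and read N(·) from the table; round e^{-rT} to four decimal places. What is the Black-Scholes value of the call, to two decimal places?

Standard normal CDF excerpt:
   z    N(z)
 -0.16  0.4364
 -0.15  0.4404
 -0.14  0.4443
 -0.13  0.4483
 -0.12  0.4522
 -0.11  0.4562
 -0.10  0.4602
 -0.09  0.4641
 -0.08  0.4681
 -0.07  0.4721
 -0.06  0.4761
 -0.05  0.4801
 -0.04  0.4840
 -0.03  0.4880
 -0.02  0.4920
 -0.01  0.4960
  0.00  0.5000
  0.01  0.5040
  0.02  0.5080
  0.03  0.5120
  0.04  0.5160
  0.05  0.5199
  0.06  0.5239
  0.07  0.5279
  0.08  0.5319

$16.58

T = 0.75;  σ√T = 0.1645
ln(S/K) + (r + σ²/2)T = ln(260/280) + (0.087 + 0.19²/2)·0.75 = -0.0741 + 0.0788 = 0.0047
d₁ = 0.0047 / 0.1645 = 0.0284 which rounds to 0.03
d₂ = d₁ − σ√T = 0.0284 − 0.1645 = -0.1361 which rounds to -0.14
exp(−rT) = exp(−0.087·0.75) = 0.9368
N(d₁) = N(0.03) = 0.5120;  N(d₂) = N(-0.14) = 0.4443
C = 260·0.5120 − 280·0.9368·0.4443 = 133.1200 − 116.5417 = 16.5783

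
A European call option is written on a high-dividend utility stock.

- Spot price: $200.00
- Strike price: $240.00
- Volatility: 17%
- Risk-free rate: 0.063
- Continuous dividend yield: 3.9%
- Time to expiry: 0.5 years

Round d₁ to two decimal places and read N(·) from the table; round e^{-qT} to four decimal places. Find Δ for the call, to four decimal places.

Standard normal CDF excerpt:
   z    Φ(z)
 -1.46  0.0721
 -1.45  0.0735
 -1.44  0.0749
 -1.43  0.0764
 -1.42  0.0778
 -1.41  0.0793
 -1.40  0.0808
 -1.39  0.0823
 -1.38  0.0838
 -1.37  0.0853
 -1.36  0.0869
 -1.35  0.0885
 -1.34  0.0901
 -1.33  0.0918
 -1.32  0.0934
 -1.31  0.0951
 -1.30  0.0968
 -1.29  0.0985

0.0852

σ√T = 0.17 × 0.7071 = 0.1202
d₁ = [ln(200/240) + (0.063 − 0.039 + ½·0.17²)·0.5] / (σ√T) = (-0.1823 + 0.0192) / 0.1202 = -1.3568 ⇒ -1.36
N(d₁) = N(-1.36) = 0.0869
Δ_call = e^(−qT)·N(d₁) = 0.9807·0.0869 = 0.0852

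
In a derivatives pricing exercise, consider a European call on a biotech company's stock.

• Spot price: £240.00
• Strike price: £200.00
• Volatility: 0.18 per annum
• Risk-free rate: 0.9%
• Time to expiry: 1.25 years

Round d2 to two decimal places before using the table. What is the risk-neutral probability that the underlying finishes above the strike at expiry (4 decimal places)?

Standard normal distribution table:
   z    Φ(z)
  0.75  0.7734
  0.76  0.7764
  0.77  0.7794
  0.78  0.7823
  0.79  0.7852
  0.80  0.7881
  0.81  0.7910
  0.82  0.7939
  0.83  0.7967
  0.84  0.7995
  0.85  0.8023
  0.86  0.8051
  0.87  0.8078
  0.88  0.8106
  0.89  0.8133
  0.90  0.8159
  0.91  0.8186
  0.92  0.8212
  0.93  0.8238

T = 1.25;  σ√T = 0.2012
d₁ = [ln(240/200) + (0.009 + 0.18²/2)·1.25] / 0.2012 = [0.1823 + 0.0315] / 0.2012 = 1.0625 → 1.06
d₂ = d₁ − σ√T = 1.0625 − 0.2012 = 0.8612 → 0.86
Pr(exercise) under Q = N(d₂) = 0.8051

0.8051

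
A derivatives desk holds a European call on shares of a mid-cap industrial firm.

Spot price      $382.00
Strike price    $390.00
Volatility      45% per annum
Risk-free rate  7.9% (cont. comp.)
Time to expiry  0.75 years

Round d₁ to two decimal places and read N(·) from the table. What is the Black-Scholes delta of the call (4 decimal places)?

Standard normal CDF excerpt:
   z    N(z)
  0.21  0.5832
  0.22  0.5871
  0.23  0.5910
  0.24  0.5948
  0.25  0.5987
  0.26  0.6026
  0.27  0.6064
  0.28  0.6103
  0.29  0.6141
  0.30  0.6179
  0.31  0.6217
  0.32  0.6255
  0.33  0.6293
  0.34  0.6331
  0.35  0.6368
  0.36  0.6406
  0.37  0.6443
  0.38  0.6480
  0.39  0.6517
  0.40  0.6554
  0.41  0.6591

0.6141

σ√T = 0.45 × 0.8660 = 0.3897
d₁ = [ln(382/390) + (0.079 + ½·0.45²)·0.75] / (σ√T) = (-0.0207 + 0.1352) / 0.3897 = 0.2937 ⇒ 0.29
N(d₁) = N(0.29) = 0.6141
Δ_call = N(d₁) = 0.6141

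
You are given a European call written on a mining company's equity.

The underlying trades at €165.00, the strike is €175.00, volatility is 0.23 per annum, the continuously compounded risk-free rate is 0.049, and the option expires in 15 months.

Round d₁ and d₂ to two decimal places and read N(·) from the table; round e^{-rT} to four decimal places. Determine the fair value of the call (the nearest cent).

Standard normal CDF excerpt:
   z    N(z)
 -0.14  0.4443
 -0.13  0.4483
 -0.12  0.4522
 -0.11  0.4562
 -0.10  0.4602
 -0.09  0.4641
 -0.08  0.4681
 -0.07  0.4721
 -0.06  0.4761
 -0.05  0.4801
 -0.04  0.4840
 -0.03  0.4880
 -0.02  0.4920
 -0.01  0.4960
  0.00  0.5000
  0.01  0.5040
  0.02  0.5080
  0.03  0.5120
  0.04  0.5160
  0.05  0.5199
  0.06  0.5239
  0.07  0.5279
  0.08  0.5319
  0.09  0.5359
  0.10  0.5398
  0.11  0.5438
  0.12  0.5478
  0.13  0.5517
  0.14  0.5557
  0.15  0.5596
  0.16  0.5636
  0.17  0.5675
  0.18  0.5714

€17.26

σ√T = 0.23 × 1.1180 = 0.2571
d₁ = [ln(165/175) + (0.049 + 0.23²/2)·1.25] / 0.2571 = [-0.0588 + 0.0943] / 0.2571 = 0.1379 which rounds to 0.14
d₂ = d₁ − σ√T = 0.1379 − 0.2571 = -0.1192 which rounds to -0.12
exp(−rT) = exp(−0.049·1.25) = 0.9406
N(d₁) = N(0.14) = 0.5557;  N(d₂) = N(-0.12) = 0.4522
C = 165·0.5557 − 175·0.9406·0.4522 = 91.6905 − 74.4344 = 17.2561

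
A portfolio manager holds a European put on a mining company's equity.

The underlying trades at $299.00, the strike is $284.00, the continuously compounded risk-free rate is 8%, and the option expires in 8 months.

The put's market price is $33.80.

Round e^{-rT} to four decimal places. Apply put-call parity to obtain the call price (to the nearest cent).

$63.54

exp(−rT) = exp(−0.08·0.6667) = 0.9481
Put-call parity: C − P = S − K·e^(−rT) = 299 − 284·0.9481 = 299 − 269.2604 = 29.7396
C = P + (C − P) = 33.80 + (29.7396) = 63.5396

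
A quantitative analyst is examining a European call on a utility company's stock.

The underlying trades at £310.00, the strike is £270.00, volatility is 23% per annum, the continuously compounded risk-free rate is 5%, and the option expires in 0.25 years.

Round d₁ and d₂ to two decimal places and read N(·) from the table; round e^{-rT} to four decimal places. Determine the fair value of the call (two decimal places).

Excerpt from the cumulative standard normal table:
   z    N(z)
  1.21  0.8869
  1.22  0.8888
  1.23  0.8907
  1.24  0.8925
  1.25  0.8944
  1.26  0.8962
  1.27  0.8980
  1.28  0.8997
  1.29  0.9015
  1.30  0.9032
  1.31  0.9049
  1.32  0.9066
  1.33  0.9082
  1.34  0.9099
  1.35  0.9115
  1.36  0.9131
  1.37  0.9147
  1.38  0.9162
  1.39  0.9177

σ√T = 0.23 × 0.5000 = 0.1150
ln(S/K) + (r + σ²/2)T = ln(310/270) + (0.05 + 0.23²/2)·0.25 = 0.1382 + 0.0191 = 0.1573
d₁ = 0.1573 / 0.1150 = 1.3675 ≈ 1.37
d₂ = d₁ − σ√T = 1.3675 − 0.1150 = 1.2525 ≈ 1.25
exp(−rT) = exp(−0.05·0.25) = 0.9876
N(d₁) = N(1.37) = 0.9147;  N(d₂) = N(1.25) = 0.8944
C = 310·0.9147 − 270·0.9876·0.8944 = 283.5570 − 238.4935 = 45.0635

£45.06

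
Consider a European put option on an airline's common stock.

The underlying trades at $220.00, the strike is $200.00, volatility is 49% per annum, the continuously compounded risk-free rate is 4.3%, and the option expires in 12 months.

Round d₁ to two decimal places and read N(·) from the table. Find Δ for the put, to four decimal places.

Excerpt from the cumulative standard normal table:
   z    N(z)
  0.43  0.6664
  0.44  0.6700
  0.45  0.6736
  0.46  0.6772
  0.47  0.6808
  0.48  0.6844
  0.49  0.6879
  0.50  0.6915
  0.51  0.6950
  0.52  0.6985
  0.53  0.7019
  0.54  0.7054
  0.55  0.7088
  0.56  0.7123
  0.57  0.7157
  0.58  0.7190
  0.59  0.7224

T = 1;  σ√T = 0.4900
ln(S/K) + (r + σ²/2)T = ln(220/200) + (0.043 + 0.49²/2)·1 = 0.0953 + 0.1630 = 0.2584
d₁ = 0.2584 / 0.4900 = 0.5273 ≈ 0.53
N(d₁) = N(0.53) = 0.7019
Δ_put = N(d₁) − 1 = 0.7019 − 1 = -0.2981

-0.2981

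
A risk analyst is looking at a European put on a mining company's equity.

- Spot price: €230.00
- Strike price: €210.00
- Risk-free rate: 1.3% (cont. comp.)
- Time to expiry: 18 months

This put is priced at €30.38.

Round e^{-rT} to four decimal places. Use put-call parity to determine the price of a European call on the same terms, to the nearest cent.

€54.43

e^(−rT) = e^(−0.013·1.5) = 0.9807
Put-call parity: C − P = S − K·e^(−rT) = 230 − 210·0.9807 = 230 − 205.9470 = 24.0530
C = P + (C − P) = 30.38 + (24.0530) = 54.4330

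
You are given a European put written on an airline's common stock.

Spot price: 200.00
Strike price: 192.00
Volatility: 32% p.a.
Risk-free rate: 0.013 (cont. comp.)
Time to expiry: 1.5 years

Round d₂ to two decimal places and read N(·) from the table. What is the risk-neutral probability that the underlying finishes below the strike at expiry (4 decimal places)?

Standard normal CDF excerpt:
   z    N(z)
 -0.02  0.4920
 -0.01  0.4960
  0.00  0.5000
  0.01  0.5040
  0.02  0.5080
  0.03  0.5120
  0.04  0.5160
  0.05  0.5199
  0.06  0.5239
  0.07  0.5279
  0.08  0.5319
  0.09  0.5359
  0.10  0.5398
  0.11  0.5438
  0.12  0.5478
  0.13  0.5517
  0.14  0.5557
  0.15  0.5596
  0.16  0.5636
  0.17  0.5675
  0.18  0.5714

0.5160

σ√T = 0.32·√1.5 = 0.3919
d₁ = [ln(200/192) + (0.013 + 0.32²/2)·1.5] / 0.3919 = [0.0408 + 0.0963] / 0.3919 = 0.3499 ⇒ 0.35
d₂ = d₁ − σ√T = 0.3499 − 0.3919 = -0.0420 ⇒ -0.04
Pr(exercise) under Q = N(−d₂) = N(0.04) = 0.5160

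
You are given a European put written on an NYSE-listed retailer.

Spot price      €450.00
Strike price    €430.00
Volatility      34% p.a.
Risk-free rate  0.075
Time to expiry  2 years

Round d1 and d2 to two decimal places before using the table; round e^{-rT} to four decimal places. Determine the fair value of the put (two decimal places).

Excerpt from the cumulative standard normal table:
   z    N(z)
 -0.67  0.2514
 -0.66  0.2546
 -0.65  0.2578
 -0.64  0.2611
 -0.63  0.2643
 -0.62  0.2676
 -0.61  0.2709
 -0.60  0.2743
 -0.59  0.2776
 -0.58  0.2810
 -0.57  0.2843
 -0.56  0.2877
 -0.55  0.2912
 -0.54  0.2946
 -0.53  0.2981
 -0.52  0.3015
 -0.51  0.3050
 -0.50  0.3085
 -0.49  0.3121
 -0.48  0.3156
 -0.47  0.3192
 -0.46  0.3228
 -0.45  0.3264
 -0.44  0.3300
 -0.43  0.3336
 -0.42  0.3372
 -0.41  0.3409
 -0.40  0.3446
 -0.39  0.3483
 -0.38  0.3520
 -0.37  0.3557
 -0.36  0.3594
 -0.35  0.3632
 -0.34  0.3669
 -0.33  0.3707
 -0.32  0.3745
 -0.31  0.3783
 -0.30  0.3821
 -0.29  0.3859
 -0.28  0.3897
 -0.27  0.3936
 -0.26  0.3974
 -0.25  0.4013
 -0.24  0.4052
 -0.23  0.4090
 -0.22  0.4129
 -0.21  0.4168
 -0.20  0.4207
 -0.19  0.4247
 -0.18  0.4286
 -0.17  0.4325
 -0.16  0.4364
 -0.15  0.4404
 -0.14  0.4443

€44.06

σ√T = 0.34 × 1.4142 = 0.4808
d₁ = [ln(450/430) + (0.075 + 0.34²/2)·2] / 0.4808 = [0.0455 + 0.2656] / 0.4808 = 0.6469 ≈ 0.65
d₂ = d₁ − σ√T = 0.6469 − 0.4808 = 0.1661 ≈ 0.17
e^(−rT) = e^(−0.075·2) = 0.8607
N(−d₂) = N(-0.17) = 0.4325;  N(−d₁) = N(-0.65) = 0.2578
P = 430·0.8607·0.4325 − 450·0.2578 = 160.0687 − 116.0100 = 44.0587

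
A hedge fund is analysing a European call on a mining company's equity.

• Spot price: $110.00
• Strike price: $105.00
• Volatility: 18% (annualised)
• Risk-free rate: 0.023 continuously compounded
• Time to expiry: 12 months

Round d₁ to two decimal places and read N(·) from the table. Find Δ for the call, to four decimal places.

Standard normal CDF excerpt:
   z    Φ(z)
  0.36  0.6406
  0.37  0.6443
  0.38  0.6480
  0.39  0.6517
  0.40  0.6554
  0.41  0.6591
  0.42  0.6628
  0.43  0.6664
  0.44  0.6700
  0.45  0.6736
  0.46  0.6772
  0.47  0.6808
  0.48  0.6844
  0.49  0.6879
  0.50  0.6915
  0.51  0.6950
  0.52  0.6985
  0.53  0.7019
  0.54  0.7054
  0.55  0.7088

0.6844

T = 1;  σ√T = 0.1800
ln(S/K) + (r + σ²/2)T = ln(110/105) + (0.023 + 0.18²/2)·1 = 0.0465 + 0.0392 = 0.0857
d₁ = 0.0857 / 0.1800 = 0.4762 which rounds to 0.48
N(d₁) = N(0.48) = 0.6844
Δ_call = N(d₁) = 0.6844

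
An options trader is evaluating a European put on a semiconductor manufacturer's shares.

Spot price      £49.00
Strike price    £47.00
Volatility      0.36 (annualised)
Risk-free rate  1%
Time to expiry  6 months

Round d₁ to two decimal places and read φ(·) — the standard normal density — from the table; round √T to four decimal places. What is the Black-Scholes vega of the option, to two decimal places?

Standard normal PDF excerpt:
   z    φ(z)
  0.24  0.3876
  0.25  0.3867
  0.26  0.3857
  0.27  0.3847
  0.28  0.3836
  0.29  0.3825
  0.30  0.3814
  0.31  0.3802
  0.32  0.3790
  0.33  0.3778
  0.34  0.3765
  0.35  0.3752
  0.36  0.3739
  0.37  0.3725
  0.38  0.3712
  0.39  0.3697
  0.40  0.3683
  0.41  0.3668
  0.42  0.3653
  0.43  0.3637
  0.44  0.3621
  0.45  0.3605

σ√T = 0.36·√0.5 = 0.2546
ln(S/K) + (r + σ²/2)T = ln(49/47) + (0.01 + 0.36²/2)·0.5 = 0.0417 + 0.0374 = 0.0791
d₁ = 0.0791 / 0.2546 = 0.3106 → 0.31
√T = √0.5 = 0.7071
φ(d₁) = φ(0.31) = 0.3802
vega = S·φ(d₁)·√T = 49·0.3802·0.7071 = 13.1731

13.17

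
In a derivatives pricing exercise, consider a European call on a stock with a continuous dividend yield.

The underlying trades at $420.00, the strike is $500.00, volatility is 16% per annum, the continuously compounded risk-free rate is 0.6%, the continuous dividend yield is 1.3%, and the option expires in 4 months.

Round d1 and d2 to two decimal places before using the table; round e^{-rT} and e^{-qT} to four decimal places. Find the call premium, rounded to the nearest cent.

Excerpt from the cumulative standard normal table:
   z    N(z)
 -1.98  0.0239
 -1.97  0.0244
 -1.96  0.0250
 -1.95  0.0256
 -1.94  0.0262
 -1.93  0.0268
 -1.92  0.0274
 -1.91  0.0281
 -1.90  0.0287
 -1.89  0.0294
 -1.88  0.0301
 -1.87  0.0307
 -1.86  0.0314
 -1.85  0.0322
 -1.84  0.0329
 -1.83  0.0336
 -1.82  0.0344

σ√T = 0.16·√0.3333 = 0.0924
ln(S/K) + (r − q + σ²/2)T = ln(420/500) + (0.006 − 0.013 + 0.16²/2)·0.3333 = -0.1744 + 0.0019 = -0.1724
d₁ = -0.1724 / 0.0924 = -1.8665 ⇒ -1.87
d₂ = d₁ − σ√T = -1.8665 − 0.0924 = -1.9589 ⇒ -1.96
e^(−qT) = e^(−0.013·0.3333) = 0.9957;  e^(−rT) = e^(−0.006·0.3333) = 0.9980
N(d₁) = N(-1.87) = 0.0307;  N(d₂) = N(-1.96) = 0.0250
C = 420·0.9957·0.0307 − 500·0.9980·0.0250 = 12.8386 − 12.4750 = 0.3636

$0.36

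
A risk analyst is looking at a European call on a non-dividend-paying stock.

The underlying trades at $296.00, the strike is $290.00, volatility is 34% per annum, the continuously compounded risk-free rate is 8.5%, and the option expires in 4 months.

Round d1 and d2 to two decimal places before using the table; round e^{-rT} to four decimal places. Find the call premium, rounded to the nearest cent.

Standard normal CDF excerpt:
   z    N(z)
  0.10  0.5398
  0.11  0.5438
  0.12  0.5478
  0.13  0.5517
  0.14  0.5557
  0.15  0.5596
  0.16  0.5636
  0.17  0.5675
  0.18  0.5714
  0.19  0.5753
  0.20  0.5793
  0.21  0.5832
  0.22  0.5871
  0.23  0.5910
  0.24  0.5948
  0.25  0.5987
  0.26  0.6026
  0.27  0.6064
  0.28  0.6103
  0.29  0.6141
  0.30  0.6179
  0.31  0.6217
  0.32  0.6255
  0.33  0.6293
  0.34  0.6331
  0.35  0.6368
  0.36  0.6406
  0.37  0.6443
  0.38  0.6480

σ√T = 0.34·√0.3333 = 0.1963
d₁ = [ln(296/290) + (0.085 + 0.34²/2)·0.3333] / 0.1963 = [0.0205 + 0.0476] / 0.1963 = 0.3468 → 0.35
d₂ = d₁ − σ√T = 0.3468 − 0.1963 = 0.1505 → 0.15
exp(−rT) = exp(−0.085·0.3333) = 0.9721
N(d₁) = N(0.35) = 0.6368;  N(d₂) = N(0.15) = 0.5596
C = 296·0.6368 − 290·0.9721·0.5596 = 188.4928 − 157.7563 = 30.7365

$30.74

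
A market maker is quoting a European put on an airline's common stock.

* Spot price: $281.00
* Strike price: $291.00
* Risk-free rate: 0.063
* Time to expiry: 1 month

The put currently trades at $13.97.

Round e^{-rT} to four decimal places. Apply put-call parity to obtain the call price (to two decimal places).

$5.48

exp(−rT) = exp(−0.063·0.08333) = 0.9948
Put-call parity: C − P = S − K·e^(−rT) = 281 − 291·0.9948 = 281 − 289.4868 = -8.4868
C = P + (C − P) = 13.97 + (-8.4868) = 5.4832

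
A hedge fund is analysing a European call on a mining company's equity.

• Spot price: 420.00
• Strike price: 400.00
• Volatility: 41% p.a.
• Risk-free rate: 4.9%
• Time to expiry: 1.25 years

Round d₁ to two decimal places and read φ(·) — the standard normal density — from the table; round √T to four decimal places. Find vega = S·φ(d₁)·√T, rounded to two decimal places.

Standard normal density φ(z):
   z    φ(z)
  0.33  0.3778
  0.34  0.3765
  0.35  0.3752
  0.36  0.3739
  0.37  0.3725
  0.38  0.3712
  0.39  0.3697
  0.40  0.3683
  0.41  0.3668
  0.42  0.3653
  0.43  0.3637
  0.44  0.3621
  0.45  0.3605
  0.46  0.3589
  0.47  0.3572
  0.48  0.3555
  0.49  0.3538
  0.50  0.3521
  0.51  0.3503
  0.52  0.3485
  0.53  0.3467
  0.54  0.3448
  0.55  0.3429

T = 1.25;  σ√T = 0.4584
d₁ = [ln(420/400) + (0.049 + 0.41²/2)·1.25] / 0.4584 = [0.0488 + 0.1663] / 0.4584 = 0.4693 ⇒ 0.47
√T = √1.25 = 1.1180
φ(d₁) = φ(0.47) = 0.3572
vega = S·φ(d₁)·√T = 420·0.3572·1.1180 = 167.7268
(The put has the same vega.)

167.73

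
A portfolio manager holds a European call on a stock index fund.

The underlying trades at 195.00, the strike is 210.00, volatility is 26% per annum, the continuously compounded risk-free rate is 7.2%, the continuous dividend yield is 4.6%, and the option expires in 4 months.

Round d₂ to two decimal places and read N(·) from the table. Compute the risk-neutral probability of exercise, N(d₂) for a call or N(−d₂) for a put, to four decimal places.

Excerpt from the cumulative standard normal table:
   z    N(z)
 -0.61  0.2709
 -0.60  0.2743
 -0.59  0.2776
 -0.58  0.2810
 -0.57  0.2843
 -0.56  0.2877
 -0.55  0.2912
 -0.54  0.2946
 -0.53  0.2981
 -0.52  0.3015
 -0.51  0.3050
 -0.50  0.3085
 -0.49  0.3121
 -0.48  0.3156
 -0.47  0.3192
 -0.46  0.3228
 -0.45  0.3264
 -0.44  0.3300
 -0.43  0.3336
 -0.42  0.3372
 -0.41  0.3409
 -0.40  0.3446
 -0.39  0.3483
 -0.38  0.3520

σ√T = 0.26·√0.3333 = 0.1501
d₁ = [ln(195/210) + (0.072 − 0.046 + ½·0.26²)·0.3333] / (σ√T) = (-0.0741 + 0.0199) / 0.1501 = -0.3609 ≈ -0.36
d₂ = -0.3609 − 0.1501 = -0.5110 ≈ -0.51
Risk-neutral Pr[S_T > K] = N(d₂) = N(-0.51) = 0.3050

0.3050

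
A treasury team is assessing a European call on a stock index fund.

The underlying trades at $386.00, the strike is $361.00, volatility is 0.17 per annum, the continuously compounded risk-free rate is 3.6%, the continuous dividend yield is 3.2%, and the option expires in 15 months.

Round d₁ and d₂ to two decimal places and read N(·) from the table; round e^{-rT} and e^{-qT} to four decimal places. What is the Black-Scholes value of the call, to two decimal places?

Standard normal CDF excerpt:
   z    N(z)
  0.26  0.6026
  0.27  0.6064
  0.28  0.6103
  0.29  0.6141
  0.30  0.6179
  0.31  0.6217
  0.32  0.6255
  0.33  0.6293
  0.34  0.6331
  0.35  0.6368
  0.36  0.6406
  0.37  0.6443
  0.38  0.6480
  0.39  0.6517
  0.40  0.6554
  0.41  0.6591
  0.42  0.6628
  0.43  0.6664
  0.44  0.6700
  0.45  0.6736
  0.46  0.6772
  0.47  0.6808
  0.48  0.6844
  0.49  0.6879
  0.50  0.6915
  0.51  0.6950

$41.86

T = 1.25;  σ√T = 0.1901
d₁ = [ln(386/361) + (0.036 − 0.032 + ½·0.17²)·1.25] / (σ√T) = (0.0670 + 0.0231) / 0.1901 = 0.4736 ≈ 0.47
d₂ = 0.4736 − 0.1901 = 0.2836 ≈ 0.28
e^(−qT) = e^(−0.032·1.25) = 0.9608;  e^(−rT) = e^(−0.036·1.25) = 0.9560
N(d₁) = N(0.47) = 0.6808;  N(d₂) = N(0.28) = 0.6103
C = 386·0.9608·0.6808 − 361·0.9560·0.6103 = 252.4875 − 210.6243 = 41.8632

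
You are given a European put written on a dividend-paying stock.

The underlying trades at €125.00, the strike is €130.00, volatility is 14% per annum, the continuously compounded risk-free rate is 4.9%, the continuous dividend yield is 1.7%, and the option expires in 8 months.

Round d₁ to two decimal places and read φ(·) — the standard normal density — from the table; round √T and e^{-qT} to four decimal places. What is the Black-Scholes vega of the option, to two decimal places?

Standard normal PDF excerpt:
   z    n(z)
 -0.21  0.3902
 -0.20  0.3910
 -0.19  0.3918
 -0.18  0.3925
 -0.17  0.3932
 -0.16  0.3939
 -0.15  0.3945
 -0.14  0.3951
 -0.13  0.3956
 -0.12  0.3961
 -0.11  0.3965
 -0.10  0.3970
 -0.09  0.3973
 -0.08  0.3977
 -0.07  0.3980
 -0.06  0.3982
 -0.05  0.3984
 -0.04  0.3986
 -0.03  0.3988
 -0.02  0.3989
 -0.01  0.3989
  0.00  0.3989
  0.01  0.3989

σ√T = 0.14·√0.6667 = 0.1143
ln(S/K) + (r − q + σ²/2)T = ln(125/130) + (0.049 − 0.017 + 0.14²/2)·0.6667 = -0.0392 + 0.0279 = -0.0114
d₁ = -0.0114 / 0.1143 = -0.0993 → -0.10
√T = √0.6667 = 0.8165
φ(d₁) = φ(-0.10) = 0.3970
e^(−qT) = e^(−0.017·0.6667) = 0.9887
vega = S·e^(−qT)·φ(d₁)·√T = 125·0.9887·0.3970·0.8165 = 40.0609
(The call has the same vega.)

40.06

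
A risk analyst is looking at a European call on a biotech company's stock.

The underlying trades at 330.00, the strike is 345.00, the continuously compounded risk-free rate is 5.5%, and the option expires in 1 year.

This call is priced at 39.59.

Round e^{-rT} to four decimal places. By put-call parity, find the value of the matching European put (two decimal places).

exp(−rT) = exp(−0.055·1) = 0.9465
Put-call parity: C − P = S − K·e^(−rT) = 330 − 345·0.9465 = 330 − 326.5425 = 3.4575
P = C − (C − P) = 39.59 − (3.4575) = 36.1325

36.13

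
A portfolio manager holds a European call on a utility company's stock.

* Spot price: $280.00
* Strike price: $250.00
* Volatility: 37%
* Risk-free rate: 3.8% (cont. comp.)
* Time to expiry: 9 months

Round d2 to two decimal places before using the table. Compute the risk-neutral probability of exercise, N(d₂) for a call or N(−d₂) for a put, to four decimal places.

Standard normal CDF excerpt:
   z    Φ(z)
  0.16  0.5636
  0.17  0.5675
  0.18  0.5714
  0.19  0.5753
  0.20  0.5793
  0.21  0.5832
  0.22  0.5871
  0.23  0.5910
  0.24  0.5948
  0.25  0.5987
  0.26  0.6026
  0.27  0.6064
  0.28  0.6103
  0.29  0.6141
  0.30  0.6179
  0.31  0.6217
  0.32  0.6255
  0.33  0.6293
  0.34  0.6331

T = 0.75;  σ√T = 0.3204
d₁ = [ln(280/250) + (0.038 + 0.37²/2)·0.75] / 0.3204 = [0.1133 + 0.0798] / 0.3204 = 0.6028 ≈ 0.60
d₂ = d₁ − σ√T = 0.6028 − 0.3204 = 0.2824 ≈ 0.28
Risk-neutral Pr[S_T > K] = N(d₂) = N(0.28) = 0.6103

0.6103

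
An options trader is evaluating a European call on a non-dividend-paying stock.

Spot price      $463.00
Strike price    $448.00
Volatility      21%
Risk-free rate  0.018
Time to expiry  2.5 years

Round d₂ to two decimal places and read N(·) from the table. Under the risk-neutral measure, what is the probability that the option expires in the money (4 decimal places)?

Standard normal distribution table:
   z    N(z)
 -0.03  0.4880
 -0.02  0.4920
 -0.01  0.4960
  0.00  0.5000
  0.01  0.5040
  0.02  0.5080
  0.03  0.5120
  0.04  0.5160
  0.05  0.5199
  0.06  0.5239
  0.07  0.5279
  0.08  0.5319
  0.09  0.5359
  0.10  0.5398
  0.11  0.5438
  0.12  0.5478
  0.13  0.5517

σ√T = 0.21·√2.5 = 0.3320
ln(S/K) + (r + σ²/2)T = ln(463/448) + (0.018 + 0.21²/2)·2.5 = 0.0329 + 0.1001 = 0.1331
d₁ = 0.1331 / 0.3320 = 0.4007 ≈ 0.40
d₂ = d₁ − σ√T = 0.4007 − 0.3320 = 0.0687 ≈ 0.07
Risk-neutral Pr[S_T > K] = N(d₂) = N(0.07) = 0.5279

0.5279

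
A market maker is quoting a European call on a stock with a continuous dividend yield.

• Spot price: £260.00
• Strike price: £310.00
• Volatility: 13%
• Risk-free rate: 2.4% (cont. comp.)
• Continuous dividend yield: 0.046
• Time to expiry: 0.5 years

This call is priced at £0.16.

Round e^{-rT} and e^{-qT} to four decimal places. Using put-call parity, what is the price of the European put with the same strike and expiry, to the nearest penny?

£52.37

e^(−qT) = e^(−0.046·0.5) = 0.9773;  e^(−rT) = e^(−0.024·0.5) = 0.9881
Put-call parity: C − P = S·e^(−qT) − K·e^(−rT) = 260·0.9773 − 310·0.9881 = 254.0980 − 306.3110 = -52.2130
P = C − (C − P) = 0.16 − (-52.2130) = 52.3730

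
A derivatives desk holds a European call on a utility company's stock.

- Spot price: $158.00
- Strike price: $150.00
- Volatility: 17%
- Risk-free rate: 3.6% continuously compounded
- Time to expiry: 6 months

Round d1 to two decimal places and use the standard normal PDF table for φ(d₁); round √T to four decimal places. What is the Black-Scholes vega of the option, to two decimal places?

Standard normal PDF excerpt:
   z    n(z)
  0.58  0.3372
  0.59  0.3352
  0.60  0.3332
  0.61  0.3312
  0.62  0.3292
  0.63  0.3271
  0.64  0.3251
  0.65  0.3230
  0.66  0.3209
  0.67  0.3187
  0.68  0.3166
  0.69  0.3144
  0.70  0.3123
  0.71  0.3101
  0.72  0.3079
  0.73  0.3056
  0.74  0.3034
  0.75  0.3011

T = 0.5;  σ√T = 0.1202
ln(S/K) + (r + σ²/2)T = ln(158/150) + (0.036 + 0.17²/2)·0.5 = 0.0520 + 0.0252 = 0.0772
d₁ = 0.0772 / 0.1202 = 0.6421 → 0.64
√T = √0.5 = 0.7071
φ(d₁) = φ(0.64) = 0.3251
vega = S·φ(d₁)·√T = 158·0.3251·0.7071 = 36.3208

36.32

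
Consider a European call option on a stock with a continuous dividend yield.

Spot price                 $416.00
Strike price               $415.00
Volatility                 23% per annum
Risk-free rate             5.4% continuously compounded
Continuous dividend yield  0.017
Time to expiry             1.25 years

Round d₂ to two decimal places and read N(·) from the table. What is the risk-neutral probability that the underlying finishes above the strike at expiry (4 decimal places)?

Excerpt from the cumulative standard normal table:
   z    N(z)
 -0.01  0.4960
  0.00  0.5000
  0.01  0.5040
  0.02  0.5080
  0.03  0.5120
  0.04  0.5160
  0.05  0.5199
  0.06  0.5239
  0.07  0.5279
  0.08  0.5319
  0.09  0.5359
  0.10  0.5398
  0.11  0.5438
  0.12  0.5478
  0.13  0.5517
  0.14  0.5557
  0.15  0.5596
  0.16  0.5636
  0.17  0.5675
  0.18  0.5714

σ√T = 0.23 × 1.1180 = 0.2571
d₁ = [ln(416/415) + (0.054 − 0.017 + 0.23²/2)·1.25] / 0.2571 = [0.0024 + 0.0793] / 0.2571 = 0.3178 which rounds to 0.32
d₂ = d₁ − σ√T = 0.3178 − 0.2571 = 0.0606 which rounds to 0.06
Pr(exercise) under Q = N(d₂) = 0.5239

0.5239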